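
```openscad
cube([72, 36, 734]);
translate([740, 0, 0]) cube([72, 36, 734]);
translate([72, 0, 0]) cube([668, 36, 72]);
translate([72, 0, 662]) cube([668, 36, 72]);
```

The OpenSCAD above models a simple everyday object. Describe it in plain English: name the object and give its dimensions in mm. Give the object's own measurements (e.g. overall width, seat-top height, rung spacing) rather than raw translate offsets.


A rectangular picture frame lying in the x–z plane (depth along y). The opening is 668 mm wide (x) by 590 mm tall (z), surrounded by a border 72 mm wide on all four sides. The frame is 36 mm deep and is made of two full-height vertical stiles with two horizontal rails fitted between them.


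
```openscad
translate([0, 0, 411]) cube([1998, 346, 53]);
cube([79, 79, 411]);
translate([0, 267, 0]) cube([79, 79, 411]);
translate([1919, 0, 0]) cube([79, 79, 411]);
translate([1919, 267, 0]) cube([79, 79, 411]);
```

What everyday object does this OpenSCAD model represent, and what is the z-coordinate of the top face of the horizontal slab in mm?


A bench. The seat-top height is 464 mm.

A long slab on four corner posts — a bench. The slab sits at z = 411 with thickness 53, so the top is 411 + 53 = 464 mm.


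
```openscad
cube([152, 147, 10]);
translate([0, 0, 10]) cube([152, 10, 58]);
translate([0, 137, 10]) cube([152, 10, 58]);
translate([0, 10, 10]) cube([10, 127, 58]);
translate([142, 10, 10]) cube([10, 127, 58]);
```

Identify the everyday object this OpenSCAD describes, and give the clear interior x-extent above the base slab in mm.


An open box. The internal width is 132 mm.

A 152×147 base slab with four walls standing on it — an open box. The base is 152 mm wide and the walls are 10 mm thick, so the internal width is 152 − 2 × 10 = 132 mm.


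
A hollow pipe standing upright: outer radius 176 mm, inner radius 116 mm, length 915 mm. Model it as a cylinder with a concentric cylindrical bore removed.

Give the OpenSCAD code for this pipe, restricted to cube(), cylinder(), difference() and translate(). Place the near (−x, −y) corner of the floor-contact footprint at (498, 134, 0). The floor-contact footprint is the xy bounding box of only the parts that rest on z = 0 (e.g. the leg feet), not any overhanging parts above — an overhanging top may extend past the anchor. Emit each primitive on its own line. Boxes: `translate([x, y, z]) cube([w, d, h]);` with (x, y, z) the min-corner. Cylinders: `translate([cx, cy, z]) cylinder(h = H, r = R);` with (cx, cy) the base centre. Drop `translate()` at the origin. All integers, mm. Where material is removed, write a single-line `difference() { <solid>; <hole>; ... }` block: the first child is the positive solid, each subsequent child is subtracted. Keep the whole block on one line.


difference() { translate([674, 310, 0]) cylinder(h = 915, r = 176); translate([674, 310, 0]) cylinder(h = 915, r = 116); }


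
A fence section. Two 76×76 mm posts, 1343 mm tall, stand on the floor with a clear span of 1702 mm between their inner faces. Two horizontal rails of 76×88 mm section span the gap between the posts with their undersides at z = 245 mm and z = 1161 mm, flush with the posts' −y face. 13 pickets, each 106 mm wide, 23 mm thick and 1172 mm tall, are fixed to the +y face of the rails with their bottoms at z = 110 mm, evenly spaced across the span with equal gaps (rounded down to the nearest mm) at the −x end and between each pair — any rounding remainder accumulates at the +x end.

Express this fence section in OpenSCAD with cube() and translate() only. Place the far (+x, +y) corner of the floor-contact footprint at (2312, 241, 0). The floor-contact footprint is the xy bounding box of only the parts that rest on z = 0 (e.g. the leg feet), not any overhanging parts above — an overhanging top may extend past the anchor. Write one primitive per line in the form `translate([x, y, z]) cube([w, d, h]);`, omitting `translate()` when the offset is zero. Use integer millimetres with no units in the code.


translate([458, 165, 0]) cube([76, 76, 1343]);
translate([2236, 165, 0]) cube([76, 76, 1343]);
translate([534, 165, 245]) cube([1702, 76, 88]);
translate([534, 165, 1161]) cube([1702, 76, 88]);
translate([557, 241, 110]) cube([106, 23, 1172]);
translate([686, 241, 110]) cube([106, 23, 1172]);
translate([815, 241, 110]) cube([106, 23, 1172]);
translate([944, 241, 110]) cube([106, 23, 1172]);
translate([1073, 241, 110]) cube([106, 23, 1172]);
translate([1202, 241, 110]) cube([106, 23, 1172]);
translate([1331, 241, 110]) cube([106, 23, 1172]);
translate([1460, 241, 110]) cube([106, 23, 1172]);
translate([1589, 241, 110]) cube([106, 23, 1172]);
translate([1718, 241, 110]) cube([106, 23, 1172]);
translate([1847, 241, 110]) cube([106, 23, 1172]);
translate([1976, 241, 110]) cube([106, 23, 1172]);
translate([2105, 241, 110]) cube([106, 23, 1172]);


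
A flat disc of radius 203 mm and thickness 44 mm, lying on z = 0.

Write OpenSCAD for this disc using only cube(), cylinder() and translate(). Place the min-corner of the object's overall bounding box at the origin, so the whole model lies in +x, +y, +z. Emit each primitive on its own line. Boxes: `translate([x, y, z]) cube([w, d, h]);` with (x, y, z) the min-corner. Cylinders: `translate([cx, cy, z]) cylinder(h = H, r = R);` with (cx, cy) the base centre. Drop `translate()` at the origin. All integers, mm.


translate([203, 203, 0]) cylinder(h = 44, r = 203);


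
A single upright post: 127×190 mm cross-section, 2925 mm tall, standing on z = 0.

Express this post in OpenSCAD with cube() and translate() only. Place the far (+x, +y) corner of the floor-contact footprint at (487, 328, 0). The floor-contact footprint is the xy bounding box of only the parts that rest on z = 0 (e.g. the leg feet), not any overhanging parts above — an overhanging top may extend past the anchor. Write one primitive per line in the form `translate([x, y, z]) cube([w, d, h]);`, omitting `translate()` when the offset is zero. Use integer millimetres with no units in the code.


translate([360, 138, 0]) cube([127, 190, 2925]);


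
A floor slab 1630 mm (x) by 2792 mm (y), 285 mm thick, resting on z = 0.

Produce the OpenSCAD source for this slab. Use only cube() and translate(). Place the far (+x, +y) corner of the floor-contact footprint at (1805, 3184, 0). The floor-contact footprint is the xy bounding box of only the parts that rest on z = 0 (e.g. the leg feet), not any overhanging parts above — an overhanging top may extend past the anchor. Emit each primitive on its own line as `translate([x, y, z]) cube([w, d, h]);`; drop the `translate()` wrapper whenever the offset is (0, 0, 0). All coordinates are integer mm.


translate([175, 392, 0]) cube([1630, 2792, 285]);


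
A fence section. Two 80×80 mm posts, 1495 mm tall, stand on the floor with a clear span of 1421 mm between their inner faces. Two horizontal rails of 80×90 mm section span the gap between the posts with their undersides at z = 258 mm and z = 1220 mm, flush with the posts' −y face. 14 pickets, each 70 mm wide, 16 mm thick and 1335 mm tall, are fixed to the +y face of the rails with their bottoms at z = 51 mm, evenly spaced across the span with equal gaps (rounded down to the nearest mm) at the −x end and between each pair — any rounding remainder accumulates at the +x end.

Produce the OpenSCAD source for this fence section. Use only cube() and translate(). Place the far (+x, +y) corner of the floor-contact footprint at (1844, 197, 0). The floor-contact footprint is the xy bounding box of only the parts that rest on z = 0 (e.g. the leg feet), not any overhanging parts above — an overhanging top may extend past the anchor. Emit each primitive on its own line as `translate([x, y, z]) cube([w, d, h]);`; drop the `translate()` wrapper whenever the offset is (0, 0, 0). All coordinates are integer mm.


translate([263, 117, 0]) cube([80, 80, 1495]);
translate([1764, 117, 0]) cube([80, 80, 1495]);
translate([343, 117, 258]) cube([1421, 80, 90]);
translate([343, 117, 1220]) cube([1421, 80, 90]);
translate([372, 197, 51]) cube([70, 16, 1335]);
translate([471, 197, 51]) cube([70, 16, 1335]);
translate([570, 197, 51]) cube([70, 16, 1335]);
translate([669, 197, 51]) cube([70, 16, 1335]);
translate([768, 197, 51]) cube([70, 16, 1335]);
translate([867, 197, 51]) cube([70, 16, 1335]);
translate([966, 197, 51]) cube([70, 16, 1335]);
translate([1065, 197, 51]) cube([70, 16, 1335]);
translate([1164, 197, 51]) cube([70, 16, 1335]);
translate([1263, 197, 51]) cube([70, 16, 1335]);
translate([1362, 197, 51]) cube([70, 16, 1335]);
translate([1461, 197, 51]) cube([70, 16, 1335]);
translate([1560, 197, 51]) cube([70, 16, 1335]);
translate([1659, 197, 51]) cube([70, 16, 1335]);


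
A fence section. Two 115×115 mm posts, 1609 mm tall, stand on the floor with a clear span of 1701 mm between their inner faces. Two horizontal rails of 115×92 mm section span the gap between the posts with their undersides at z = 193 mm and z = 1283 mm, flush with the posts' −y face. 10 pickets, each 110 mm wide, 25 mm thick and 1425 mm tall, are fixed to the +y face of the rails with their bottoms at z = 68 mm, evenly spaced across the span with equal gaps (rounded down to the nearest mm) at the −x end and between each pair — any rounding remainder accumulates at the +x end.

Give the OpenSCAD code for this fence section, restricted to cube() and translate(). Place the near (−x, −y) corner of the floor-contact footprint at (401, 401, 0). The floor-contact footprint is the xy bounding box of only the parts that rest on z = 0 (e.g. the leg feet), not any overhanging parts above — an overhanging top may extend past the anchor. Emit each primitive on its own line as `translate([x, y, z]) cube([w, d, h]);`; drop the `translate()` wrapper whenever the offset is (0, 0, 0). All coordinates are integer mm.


translate([401, 401, 0]) cube([115, 115, 1609]);
translate([2217, 401, 0]) cube([115, 115, 1609]);
translate([516, 401, 193]) cube([1701, 115, 92]);
translate([516, 401, 1283]) cube([1701, 115, 92]);
translate([570, 516, 68]) cube([110, 25, 1425]);
translate([734, 516, 68]) cube([110, 25, 1425]);
translate([898, 516, 68]) cube([110, 25, 1425]);
translate([1062, 516, 68]) cube([110, 25, 1425]);
translate([1226, 516, 68]) cube([110, 25, 1425]);
translate([1390, 516, 68]) cube([110, 25, 1425]);
translate([1554, 516, 68]) cube([110, 25, 1425]);
translate([1718, 516, 68]) cube([110, 25, 1425]);
translate([1882, 516, 68]) cube([110, 25, 1425]);
translate([2046, 516, 68]) cube([110, 25, 1425]);


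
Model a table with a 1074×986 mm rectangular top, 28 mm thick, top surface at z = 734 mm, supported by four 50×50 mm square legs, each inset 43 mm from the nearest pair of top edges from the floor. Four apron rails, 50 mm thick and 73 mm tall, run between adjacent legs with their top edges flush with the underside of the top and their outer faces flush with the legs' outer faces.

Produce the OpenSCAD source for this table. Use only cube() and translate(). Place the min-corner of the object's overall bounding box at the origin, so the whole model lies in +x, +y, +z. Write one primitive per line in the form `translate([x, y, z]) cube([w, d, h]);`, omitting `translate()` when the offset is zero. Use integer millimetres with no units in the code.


// leg_h = 734 - 28 = 706
// apron z = 706 - 73 = 633
translate([0, 0, 706]) cube([1074, 986, 28]);
translate([43, 43, 0]) cube([50, 50, 706]);
translate([981, 43, 0]) cube([50, 50, 706]);
translate([43, 893, 0]) cube([50, 50, 706]);
translate([981, 893, 0]) cube([50, 50, 706]);
translate([93, 43, 633]) cube([888, 50, 73]);
translate([93, 893, 633]) cube([888, 50, 73]);
translate([43, 93, 633]) cube([50, 800, 73]);
translate([981, 93, 633]) cube([50, 800, 73]);


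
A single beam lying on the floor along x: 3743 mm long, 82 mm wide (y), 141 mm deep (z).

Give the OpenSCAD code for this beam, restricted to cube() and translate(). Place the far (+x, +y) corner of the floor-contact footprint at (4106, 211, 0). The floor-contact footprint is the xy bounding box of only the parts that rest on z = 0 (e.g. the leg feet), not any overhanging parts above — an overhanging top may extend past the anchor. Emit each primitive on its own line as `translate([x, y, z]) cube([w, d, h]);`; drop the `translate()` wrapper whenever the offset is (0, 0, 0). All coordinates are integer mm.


translate([363, 129, 0]) cube([3743, 82, 141]);


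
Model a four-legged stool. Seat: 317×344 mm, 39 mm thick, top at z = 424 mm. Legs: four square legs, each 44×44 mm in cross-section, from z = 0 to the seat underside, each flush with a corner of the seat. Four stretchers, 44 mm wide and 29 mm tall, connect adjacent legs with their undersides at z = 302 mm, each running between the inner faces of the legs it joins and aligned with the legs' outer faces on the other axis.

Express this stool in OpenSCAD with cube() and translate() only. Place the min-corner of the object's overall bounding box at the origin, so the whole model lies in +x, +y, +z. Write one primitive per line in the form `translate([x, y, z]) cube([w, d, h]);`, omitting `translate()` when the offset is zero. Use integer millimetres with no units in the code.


// leg_h = 424 - 39 = 385
// stretcher span = 317 - 2*44 = 229
translate([0, 0, 385]) cube([317, 344, 39]);
cube([44, 44, 385]);
translate([273, 0, 0]) cube([44, 44, 385]);
translate([0, 300, 0]) cube([44, 44, 385]);
translate([273, 300, 0]) cube([44, 44, 385]);
translate([44, 0, 302]) cube([229, 44, 29]);
translate([44, 300, 302]) cube([229, 44, 29]);
translate([0, 44, 302]) cube([44, 256, 29]);
translate([273, 44, 302]) cube([44, 256, 29]);


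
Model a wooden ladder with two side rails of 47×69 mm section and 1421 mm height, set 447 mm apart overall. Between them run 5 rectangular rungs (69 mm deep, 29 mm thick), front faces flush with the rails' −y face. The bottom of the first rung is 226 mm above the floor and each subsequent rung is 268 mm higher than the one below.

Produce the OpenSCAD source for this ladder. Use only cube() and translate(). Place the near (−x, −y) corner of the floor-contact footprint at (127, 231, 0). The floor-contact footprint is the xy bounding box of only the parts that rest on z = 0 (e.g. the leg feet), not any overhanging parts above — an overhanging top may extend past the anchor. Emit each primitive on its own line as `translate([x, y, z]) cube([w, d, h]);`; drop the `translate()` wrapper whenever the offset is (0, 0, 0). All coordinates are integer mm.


// rung span = 447 - 2*47 = 353
// rung[k] z = 226 + k*268
translate([127, 231, 0]) cube([47, 69, 1421]);
translate([527, 231, 0]) cube([47, 69, 1421]);
translate([174, 231, 226]) cube([353, 69, 29]);
translate([174, 231, 494]) cube([353, 69, 29]);
translate([174, 231, 762]) cube([353, 69, 29]);
translate([174, 231, 1030]) cube([353, 69, 29]);
translate([174, 231, 1298]) cube([353, 69, 29]);


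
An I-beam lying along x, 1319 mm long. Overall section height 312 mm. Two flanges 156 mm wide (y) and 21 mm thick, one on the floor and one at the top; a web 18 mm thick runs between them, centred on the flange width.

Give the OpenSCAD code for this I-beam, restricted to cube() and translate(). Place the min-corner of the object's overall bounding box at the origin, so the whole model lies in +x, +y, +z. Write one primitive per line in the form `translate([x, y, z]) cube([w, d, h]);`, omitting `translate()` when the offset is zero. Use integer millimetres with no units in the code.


cube([1319, 156, 21]);
translate([0, 69, 21]) cube([1319, 18, 270]);
translate([0, 0, 291]) cube([1319, 156, 21]);


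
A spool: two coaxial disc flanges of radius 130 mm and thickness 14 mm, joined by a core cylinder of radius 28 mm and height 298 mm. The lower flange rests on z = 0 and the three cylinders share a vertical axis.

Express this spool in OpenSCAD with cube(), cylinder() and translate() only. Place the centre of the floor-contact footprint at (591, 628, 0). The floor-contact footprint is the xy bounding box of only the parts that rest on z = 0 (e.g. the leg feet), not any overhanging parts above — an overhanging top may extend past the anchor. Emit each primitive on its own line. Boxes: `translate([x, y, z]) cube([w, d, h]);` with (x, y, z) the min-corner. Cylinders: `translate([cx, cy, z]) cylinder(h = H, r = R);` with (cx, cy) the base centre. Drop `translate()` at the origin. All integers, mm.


translate([591, 628, 0]) cylinder(h = 14, r = 130);
translate([591, 628, 14]) cylinder(h = 298, r = 28);
translate([591, 628, 312]) cylinder(h = 14, r = 130);


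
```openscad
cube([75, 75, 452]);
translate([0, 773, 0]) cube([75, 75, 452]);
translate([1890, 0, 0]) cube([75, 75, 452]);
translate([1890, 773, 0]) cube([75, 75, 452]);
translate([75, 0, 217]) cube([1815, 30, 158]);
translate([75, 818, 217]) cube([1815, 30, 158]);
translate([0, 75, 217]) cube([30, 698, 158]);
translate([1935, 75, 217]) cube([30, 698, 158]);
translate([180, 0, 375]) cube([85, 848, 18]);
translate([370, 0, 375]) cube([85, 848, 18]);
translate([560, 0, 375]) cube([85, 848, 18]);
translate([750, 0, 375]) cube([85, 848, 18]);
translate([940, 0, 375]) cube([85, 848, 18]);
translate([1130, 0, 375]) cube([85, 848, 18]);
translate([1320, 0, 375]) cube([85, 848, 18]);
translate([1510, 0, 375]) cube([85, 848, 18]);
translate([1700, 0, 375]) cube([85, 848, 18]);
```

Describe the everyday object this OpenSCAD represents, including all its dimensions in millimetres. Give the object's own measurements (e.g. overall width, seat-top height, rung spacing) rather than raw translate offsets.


A bed frame 1965 mm long (x) by 848 mm wide (y). Four 75×75 mm corner posts, 452 mm tall, at the corners of the footprint. Four rails of 30 mm thickness and 158 mm height run between adjacent posts with their undersides at z = 217 mm, their outer faces flush with the outside of the frame (the two x-running rails run between the posts' inner faces; the two y-running rails run between the posts' inner faces). 9 slats, each 85 mm wide (x) and 18 mm thick, lie across the top of the two x-running rails, running the full 848 mm width of the frame in y; along x they sit between the end posts with a 105 mm gap after the −x posts and between neighbouring slats and before the +x posts.


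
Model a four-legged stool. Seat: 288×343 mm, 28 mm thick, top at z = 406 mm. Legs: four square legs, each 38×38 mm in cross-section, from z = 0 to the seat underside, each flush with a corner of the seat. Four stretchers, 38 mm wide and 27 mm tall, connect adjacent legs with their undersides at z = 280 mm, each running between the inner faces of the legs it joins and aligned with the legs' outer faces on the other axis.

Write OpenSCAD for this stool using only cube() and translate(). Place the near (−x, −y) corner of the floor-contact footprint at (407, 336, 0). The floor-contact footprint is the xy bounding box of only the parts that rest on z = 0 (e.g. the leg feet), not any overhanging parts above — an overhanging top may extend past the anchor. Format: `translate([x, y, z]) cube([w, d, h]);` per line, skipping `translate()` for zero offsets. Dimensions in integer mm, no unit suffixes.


translate([407, 336, 378]) cube([288, 343, 28]);
translate([407, 336, 0]) cube([38, 38, 378]);
translate([657, 336, 0]) cube([38, 38, 378]);
translate([407, 641, 0]) cube([38, 38, 378]);
translate([657, 641, 0]) cube([38, 38, 378]);
translate([445, 336, 280]) cube([212, 38, 27]);
translate([445, 641, 280]) cube([212, 38, 27]);
translate([407, 374, 280]) cube([38, 267, 27]);
translate([657, 374, 280]) cube([38, 267, 27]);


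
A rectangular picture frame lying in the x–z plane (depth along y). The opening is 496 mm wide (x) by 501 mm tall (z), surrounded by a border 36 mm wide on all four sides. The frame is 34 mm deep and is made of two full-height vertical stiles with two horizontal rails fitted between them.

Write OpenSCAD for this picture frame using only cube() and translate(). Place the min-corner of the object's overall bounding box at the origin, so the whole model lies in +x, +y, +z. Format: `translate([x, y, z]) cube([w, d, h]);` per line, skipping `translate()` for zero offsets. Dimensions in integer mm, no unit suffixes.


cube([36, 34, 573]);
translate([532, 0, 0]) cube([36, 34, 573]);
translate([36, 0, 0]) cube([496, 34, 36]);
translate([36, 0, 537]) cube([496, 34, 36]);


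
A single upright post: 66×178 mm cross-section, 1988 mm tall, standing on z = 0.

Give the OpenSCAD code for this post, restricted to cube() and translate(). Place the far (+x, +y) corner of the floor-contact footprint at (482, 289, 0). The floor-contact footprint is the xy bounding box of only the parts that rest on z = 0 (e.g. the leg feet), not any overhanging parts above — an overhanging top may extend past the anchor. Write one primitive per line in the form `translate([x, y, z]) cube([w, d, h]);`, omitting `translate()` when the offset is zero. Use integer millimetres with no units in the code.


translate([416, 111, 0]) cube([66, 178, 1988]);


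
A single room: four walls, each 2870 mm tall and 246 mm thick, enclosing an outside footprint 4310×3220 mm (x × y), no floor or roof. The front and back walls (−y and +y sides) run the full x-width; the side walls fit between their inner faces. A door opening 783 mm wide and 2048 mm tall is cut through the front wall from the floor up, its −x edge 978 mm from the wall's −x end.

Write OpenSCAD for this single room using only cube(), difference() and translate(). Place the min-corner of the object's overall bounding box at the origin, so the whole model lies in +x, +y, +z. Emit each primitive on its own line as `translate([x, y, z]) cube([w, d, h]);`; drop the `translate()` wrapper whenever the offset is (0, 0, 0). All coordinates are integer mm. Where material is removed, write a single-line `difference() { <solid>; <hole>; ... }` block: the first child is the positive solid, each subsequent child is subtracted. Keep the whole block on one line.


difference() { cube([4310, 246, 2870]); translate([978, 0, 0]) cube([783, 246, 2048]); }
translate([0, 2974, 0]) cube([4310, 246, 2870]);
translate([0, 246, 0]) cube([246, 2728, 2870]);
translate([4064, 246, 0]) cube([246, 2728, 2870]);


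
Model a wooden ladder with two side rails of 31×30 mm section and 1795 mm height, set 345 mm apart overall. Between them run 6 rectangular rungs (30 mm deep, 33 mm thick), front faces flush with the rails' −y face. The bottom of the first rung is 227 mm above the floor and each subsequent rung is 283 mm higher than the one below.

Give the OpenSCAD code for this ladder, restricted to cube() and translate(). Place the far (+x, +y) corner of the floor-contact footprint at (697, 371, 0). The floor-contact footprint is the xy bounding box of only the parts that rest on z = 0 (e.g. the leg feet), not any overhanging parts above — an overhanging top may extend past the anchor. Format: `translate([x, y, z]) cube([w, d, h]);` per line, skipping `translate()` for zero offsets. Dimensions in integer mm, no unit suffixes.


translate([352, 341, 0]) cube([31, 30, 1795]);
translate([666, 341, 0]) cube([31, 30, 1795]);
translate([383, 341, 227]) cube([283, 30, 33]);
translate([383, 341, 510]) cube([283, 30, 33]);
translate([383, 341, 793]) cube([283, 30, 33]);
translate([383, 341, 1076]) cube([283, 30, 33]);
translate([383, 341, 1359]) cube([283, 30, 33]);
translate([383, 341, 1642]) cube([283, 30, 33]);


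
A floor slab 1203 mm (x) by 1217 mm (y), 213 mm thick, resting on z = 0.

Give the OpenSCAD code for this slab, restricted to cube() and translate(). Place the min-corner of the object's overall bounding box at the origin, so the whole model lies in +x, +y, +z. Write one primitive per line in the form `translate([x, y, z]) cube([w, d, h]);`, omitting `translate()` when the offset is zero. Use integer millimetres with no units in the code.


cube([1203, 1217, 213]);


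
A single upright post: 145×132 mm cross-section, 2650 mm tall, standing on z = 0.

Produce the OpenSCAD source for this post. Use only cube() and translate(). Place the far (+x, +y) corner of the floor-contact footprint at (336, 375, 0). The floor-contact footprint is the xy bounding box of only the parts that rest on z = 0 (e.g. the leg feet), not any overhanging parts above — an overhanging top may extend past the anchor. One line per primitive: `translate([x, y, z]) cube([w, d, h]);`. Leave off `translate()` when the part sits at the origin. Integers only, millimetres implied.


translate([191, 243, 0]) cube([145, 132, 2650]);


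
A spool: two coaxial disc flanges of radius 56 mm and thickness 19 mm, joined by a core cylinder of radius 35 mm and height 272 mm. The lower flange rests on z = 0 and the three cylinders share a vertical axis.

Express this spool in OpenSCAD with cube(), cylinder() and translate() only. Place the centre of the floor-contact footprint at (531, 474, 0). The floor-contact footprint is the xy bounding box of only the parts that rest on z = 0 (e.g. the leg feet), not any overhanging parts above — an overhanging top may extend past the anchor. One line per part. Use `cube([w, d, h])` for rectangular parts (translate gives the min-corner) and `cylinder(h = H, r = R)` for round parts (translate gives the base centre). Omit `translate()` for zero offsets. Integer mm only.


translate([531, 474, 0]) cylinder(h = 19, r = 56);
translate([531, 474, 19]) cylinder(h = 272, r = 35);
translate([531, 474, 291]) cylinder(h = 19, r = 56);


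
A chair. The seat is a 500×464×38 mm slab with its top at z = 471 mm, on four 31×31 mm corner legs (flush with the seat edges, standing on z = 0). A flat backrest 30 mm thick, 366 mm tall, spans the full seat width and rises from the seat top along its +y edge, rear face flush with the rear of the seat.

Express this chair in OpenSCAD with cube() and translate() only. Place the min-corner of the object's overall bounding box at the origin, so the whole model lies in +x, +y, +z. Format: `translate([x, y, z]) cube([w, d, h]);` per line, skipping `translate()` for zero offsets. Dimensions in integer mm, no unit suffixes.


translate([0, 0, 433]) cube([500, 464, 38]);
cube([31, 31, 433]);
translate([469, 0, 0]) cube([31, 31, 433]);
translate([0, 433, 0]) cube([31, 31, 433]);
translate([469, 433, 0]) cube([31, 31, 433]);
translate([0, 434, 471]) cube([500, 30, 366]);


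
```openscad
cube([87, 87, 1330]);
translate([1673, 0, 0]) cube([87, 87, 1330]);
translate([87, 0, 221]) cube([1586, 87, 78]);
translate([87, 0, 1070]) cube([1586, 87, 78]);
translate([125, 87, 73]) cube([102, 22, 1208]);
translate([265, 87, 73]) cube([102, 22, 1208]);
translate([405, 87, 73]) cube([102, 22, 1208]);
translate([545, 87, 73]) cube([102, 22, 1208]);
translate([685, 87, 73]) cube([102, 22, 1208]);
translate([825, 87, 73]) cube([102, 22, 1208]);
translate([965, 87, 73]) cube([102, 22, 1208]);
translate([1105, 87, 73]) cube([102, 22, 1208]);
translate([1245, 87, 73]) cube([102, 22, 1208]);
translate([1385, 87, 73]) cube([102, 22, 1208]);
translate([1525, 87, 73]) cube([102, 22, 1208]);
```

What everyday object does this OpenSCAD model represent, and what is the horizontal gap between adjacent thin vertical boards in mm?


A fence section. The picket gap is 38 mm.

Two posts, two rails, 11 pickets — a fence section. Span 1586 mm holds 11 pickets of 102 mm with 12 equal gaps: ⌊(1586 − 11·102) / 12⌋ = 38 mm.


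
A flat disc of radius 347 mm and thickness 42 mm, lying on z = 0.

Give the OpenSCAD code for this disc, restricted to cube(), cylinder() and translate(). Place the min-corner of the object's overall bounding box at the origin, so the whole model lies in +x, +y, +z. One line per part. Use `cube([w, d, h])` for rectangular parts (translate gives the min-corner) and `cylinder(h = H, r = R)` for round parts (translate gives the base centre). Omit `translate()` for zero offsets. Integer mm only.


translate([347, 347, 0]) cylinder(h = 42, r = 347);


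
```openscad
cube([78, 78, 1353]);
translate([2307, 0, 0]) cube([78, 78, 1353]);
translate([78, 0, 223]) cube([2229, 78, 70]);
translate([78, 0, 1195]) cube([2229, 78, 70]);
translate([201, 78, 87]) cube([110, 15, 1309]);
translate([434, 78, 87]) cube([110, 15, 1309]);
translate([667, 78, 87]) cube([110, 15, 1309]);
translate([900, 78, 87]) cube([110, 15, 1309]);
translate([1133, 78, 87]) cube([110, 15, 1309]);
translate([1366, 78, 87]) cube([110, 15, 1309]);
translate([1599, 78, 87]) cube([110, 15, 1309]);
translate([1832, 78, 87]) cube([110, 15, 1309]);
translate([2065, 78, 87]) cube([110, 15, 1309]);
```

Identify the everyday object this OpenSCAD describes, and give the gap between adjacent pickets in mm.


A fence section. The picket gap is 123 mm.

Two posts, two rails, 9 pickets — a fence section. Span 2229 mm holds 9 pickets of 110 mm with 10 equal gaps: ⌊(2229 − 9·110) / 10⌋ = 123 mm.


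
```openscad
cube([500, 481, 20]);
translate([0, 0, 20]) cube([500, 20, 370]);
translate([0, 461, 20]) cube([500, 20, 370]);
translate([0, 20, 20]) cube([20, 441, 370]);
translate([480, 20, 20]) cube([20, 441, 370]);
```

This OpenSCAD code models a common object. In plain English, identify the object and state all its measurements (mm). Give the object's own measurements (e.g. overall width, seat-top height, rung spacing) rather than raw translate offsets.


An open-topped rectangular box: outside dimensions 500×481×390 mm, with a uniform wall and base thickness of 20 mm. The base is a full 500×481 slab on the floor; four walls sit on top of the base. The front and back walls (the −y and +y sides) span the full width; the two side walls fit between them.


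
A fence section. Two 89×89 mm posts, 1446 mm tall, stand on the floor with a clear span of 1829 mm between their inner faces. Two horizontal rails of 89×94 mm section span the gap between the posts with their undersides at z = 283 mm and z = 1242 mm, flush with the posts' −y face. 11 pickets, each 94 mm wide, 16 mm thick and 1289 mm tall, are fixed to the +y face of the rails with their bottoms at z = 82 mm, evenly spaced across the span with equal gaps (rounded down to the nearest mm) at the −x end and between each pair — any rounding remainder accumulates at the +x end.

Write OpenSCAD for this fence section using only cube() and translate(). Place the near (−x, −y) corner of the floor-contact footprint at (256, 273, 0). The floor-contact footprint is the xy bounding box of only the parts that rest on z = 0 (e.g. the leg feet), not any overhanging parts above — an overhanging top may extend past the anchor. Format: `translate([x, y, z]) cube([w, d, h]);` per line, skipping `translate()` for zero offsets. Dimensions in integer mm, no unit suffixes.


translate([256, 273, 0]) cube([89, 89, 1446]);
translate([2174, 273, 0]) cube([89, 89, 1446]);
translate([345, 273, 283]) cube([1829, 89, 94]);
translate([345, 273, 1242]) cube([1829, 89, 94]);
translate([411, 362, 82]) cube([94, 16, 1289]);
translate([571, 362, 82]) cube([94, 16, 1289]);
translate([731, 362, 82]) cube([94, 16, 1289]);
translate([891, 362, 82]) cube([94, 16, 1289]);
translate([1051, 362, 82]) cube([94, 16, 1289]);
translate([1211, 362, 82]) cube([94, 16, 1289]);
translate([1371, 362, 82]) cube([94, 16, 1289]);
translate([1531, 362, 82]) cube([94, 16, 1289]);
translate([1691, 362, 82]) cube([94, 16, 1289]);
translate([1851, 362, 82]) cube([94, 16, 1289]);
translate([2011, 362, 82]) cube([94, 16, 1289]);


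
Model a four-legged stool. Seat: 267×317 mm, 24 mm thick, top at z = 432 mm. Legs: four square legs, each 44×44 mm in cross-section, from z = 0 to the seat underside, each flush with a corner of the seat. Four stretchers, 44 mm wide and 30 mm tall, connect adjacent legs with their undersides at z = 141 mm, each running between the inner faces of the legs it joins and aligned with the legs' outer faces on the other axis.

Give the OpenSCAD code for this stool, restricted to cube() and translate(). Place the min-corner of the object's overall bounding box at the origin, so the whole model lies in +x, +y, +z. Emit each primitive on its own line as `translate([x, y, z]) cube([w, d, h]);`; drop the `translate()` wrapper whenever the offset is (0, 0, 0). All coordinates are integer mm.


// leg_h = 432 - 24 = 408
// stretcher span = 267 - 2*44 = 179
translate([0, 0, 408]) cube([267, 317, 24]);
cube([44, 44, 408]);
translate([223, 0, 0]) cube([44, 44, 408]);
translate([0, 273, 0]) cube([44, 44, 408]);
translate([223, 273, 0]) cube([44, 44, 408]);
translate([44, 0, 141]) cube([179, 44, 30]);
translate([44, 273, 141]) cube([179, 44, 30]);
translate([0, 44, 141]) cube([44, 229, 30]);
translate([223, 44, 141]) cube([44, 229, 30]);


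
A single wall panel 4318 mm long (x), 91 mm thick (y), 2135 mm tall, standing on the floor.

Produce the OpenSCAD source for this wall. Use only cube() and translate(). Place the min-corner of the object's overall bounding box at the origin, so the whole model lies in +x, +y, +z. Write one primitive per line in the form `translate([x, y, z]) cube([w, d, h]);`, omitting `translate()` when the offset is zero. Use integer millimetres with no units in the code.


cube([4318, 91, 2135]);


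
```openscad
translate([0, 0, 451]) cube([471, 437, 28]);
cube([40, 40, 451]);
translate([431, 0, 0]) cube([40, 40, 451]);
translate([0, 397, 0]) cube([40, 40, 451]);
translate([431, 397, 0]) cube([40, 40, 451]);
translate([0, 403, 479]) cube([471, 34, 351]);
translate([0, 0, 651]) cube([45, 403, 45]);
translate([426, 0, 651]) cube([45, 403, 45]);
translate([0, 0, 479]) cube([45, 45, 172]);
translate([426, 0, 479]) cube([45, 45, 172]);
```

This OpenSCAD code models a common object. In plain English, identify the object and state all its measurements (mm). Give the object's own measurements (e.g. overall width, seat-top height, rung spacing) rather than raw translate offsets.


A chair. The seat is a 471×437×28 mm slab with its top at z = 479 mm, on four 40×40 mm corner legs (flush with the seat edges, standing on z = 0). A flat backrest 34 mm thick, 351 mm tall, spans the full seat width and rises from the seat top along its +y edge, rear face flush with the rear of the seat. Two armrests of 45×45 mm section run along each side from the seat's front edge to the front of the backrest, top faces 217 mm above the seat top and outer faces flush with the seat's x-edges; a 45×45 mm post under the front of each armrest stands on the seat at the front corner.


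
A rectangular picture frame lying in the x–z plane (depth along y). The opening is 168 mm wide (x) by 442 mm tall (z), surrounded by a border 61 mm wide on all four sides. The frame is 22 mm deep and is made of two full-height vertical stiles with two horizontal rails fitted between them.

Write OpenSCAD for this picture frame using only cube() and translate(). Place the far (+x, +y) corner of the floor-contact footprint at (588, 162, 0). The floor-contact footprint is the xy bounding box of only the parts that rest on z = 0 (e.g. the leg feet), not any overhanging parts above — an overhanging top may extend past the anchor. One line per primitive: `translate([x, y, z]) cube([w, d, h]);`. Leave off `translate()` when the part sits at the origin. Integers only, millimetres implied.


translate([298, 140, 0]) cube([61, 22, 564]);
translate([527, 140, 0]) cube([61, 22, 564]);
translate([359, 140, 0]) cube([168, 22, 61]);
translate([359, 140, 503]) cube([168, 22, 61]);


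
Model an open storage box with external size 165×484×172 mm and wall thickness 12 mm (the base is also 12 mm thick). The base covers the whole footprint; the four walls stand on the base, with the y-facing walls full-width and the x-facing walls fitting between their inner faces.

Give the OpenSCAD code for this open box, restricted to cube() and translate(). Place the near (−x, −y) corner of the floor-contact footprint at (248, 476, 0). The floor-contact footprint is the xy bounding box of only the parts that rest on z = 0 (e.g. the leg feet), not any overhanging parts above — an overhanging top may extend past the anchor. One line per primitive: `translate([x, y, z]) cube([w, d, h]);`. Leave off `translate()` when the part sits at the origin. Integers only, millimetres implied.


translate([248, 476, 0]) cube([165, 484, 12]);
translate([248, 476, 12]) cube([165, 12, 160]);
translate([248, 948, 12]) cube([165, 12, 160]);
translate([248, 488, 12]) cube([12, 460, 160]);
translate([401, 488, 12]) cube([12, 460, 160]);


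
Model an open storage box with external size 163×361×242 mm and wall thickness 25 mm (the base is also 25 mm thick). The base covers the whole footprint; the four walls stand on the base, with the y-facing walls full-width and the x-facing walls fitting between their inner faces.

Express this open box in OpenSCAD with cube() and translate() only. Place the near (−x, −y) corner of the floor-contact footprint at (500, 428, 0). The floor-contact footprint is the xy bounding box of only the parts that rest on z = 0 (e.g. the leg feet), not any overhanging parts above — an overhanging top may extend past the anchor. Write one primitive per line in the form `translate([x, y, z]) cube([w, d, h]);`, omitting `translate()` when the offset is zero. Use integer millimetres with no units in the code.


translate([500, 428, 0]) cube([163, 361, 25]);
translate([500, 428, 25]) cube([163, 25, 217]);
translate([500, 764, 25]) cube([163, 25, 217]);
translate([500, 453, 25]) cube([25, 311, 217]);
translate([638, 453, 25]) cube([25, 311, 217]);


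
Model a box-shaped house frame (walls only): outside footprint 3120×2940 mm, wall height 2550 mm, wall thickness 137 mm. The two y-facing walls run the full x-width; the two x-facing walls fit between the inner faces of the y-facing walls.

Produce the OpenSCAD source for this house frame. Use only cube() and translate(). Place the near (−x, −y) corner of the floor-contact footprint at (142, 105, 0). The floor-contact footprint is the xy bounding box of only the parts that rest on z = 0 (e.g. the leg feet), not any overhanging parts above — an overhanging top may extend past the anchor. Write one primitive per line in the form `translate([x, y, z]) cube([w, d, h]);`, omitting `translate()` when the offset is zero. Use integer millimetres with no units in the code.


translate([142, 105, 0]) cube([3120, 137, 2550]);
translate([142, 2908, 0]) cube([3120, 137, 2550]);
translate([142, 242, 0]) cube([137, 2666, 2550]);
translate([3125, 242, 0]) cube([137, 2666, 2550]);


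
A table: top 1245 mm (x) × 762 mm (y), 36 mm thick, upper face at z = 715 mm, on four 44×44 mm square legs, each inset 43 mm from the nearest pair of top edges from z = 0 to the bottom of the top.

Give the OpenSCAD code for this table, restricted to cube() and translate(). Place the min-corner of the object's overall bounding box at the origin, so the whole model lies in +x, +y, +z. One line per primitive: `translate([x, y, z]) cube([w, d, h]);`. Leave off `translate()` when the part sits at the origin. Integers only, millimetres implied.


// leg_h = 715 - 36 = 679
translate([0, 0, 679]) cube([1245, 762, 36]);
translate([43, 43, 0]) cube([44, 44, 679]);
translate([1158, 43, 0]) cube([44, 44, 679]);
translate([43, 675, 0]) cube([44, 44, 679]);
translate([1158, 675, 0]) cube([44, 44, 679]);


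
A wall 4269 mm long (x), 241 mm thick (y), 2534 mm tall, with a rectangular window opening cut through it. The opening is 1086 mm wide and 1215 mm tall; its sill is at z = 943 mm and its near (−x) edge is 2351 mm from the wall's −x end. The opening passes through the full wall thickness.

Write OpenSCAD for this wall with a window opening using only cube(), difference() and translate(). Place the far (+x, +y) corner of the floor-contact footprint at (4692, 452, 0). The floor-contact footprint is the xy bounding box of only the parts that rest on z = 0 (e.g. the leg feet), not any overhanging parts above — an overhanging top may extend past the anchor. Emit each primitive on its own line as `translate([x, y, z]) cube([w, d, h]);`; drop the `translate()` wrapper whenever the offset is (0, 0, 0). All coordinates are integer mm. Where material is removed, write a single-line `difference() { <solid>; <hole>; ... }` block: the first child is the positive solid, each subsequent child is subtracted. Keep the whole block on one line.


difference() { translate([423, 211, 0]) cube([4269, 241, 2534]); translate([2774, 211, 943]) cube([1086, 241, 1215]); }
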